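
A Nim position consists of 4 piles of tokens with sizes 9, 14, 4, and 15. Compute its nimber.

12

Compute the nim-sum pairwise:
9 ⊕ 14 = 7
7 ⊕ 4 = 3
3 ⊕ 15 = 12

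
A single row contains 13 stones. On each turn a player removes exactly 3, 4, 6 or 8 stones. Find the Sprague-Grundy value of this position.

0

Build the Grundy sequence with g(k) = mex{g(k−s) : s ∈ {3, 4, 6, 8}, s ≤ k}:
g(0) = mex{} = 0
g(1) = mex{} = 0
g(2) = mex{} = 0
g(3) = mex{0} = 1
g(4) = mex{0} = 1
g(5) = mex{0} = 1
g(6) = mex{0,1} = 2
g(7) = mex{0,1} = 2
g(8) = mex{0,1} = 2
g(9) = mex{0,1,2} = 3
g(10) = mex{0,1,2} = 3
g(11) = mex{1,2} = 0
g(12) = mex{1,2,3} = 0
g(13) = mex{1,2,3} = 0
So g(13) = 0.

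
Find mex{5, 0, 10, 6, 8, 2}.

0 is in the set but 1 is not, so the mex is 1.

1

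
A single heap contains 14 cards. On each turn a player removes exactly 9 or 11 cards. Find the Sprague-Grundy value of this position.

Build the Grundy sequence with g(k) = mex{g(k−s) : s ∈ {9, 11}, s ≤ k}:
g(0) = mex{} = 0
g(1) = mex{} = 0
g(2) = mex{} = 0
g(3) = mex{} = 0
g(4) = mex{} = 0
g(5) = mex{} = 0
g(6) = mex{} = 0
g(7) = mex{} = 0
g(8) = mex{} = 0
g(9) = mex{0} = 1
g(10) = mex{0} = 1
g(11) = mex{0} = 1
g(12) = mex{0} = 1
g(13) = mex{0} = 1
g(14) = mex{0} = 1
So g(14) = 1.

1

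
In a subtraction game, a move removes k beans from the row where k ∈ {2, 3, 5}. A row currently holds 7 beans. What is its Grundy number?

0

Build the Grundy sequence with g(k) = mex{g(k−s) : s ∈ {2, 3, 5}, s ≤ k}:
k:     0  1  2  3  4  5  6  7
g(k):  0  0  1  1  2  2  3  0
So g(7) = 0.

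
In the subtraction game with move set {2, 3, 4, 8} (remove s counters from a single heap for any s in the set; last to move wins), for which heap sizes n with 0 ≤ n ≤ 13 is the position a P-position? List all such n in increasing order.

0, 1, 6, 7, 12, 13

Compute g(0), g(1), … for moves {2, 3, 4, 8}:
g(0) = mex{} = 0
g(1) = mex{} = 0
g(2) = mex{0} = 1
g(3) = mex{0} = 1
g(4) = mex{0,1} = 2
g(5) = mex{0,1} = 2
g(6) = mex{1,2} = 0
g(7) = mex{1,2} = 0
g(8) = mex{0,2} = 1
g(9) = mex{0,2} = 1
g(10) = mex{0,1} = 2
g(11) = mex{0,1} = 2
g(12) = mex{1,2} = 0
g(13) = mex{1,2} = 0
The P-positions (g = 0) in 0..13 are 0, 1, 6, 7, 12, 13.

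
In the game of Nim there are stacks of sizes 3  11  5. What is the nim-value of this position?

13

Nim-sum: 3 ^ 11 ^ 5 = 13.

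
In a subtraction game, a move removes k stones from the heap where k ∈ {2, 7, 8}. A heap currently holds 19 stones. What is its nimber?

Grundy values for subtraction set {2, 7, 8}:
k:     0  1  2  3  4  5  6  7  8  9 10 11 12 13 14 15 16 17 18 19
g(k):  0  0  1  1  0  0  1  1  2  2  0  3  1  2  0  0  1  1  2  0
So g(19) = 0.

0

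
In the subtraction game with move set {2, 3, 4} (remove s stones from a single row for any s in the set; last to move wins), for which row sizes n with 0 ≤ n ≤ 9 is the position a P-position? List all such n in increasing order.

0, 1, 6, 7

Build the Grundy sequence with g(k) = mex{g(k−s) : s ∈ {2, 3, 4}, s ≤ k}:
g(0) = mex{} = 0
g(1) = mex{} = 0
g(2) = mex{0} = 1
g(3) = mex{0} = 1
g(4) = mex{0,1} = 2
g(5) = mex{0,1} = 2
g(6) = mex{1,2} = 0
g(7) = mex{1,2} = 0
g(8) = mex{0,2} = 1
g(9) = mex{0,2} = 1
The P-positions (g = 0) in 0..9 are 0, 1, 6, 7.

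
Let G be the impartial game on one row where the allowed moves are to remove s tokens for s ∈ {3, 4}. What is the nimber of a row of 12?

1

Compute g(0), g(1), … for moves {3, 4}:
k:     0  1  2  3  4  5  6  7  8  9 10 11 12
g(k):  0  0  0  1  1  1  2  0  0  0  1  1  1
So g(12) = 1.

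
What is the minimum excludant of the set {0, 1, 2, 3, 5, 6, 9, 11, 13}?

4

The values 0, 1, 2, 3 are all present; 4 is the first non-negative integer missing from the set.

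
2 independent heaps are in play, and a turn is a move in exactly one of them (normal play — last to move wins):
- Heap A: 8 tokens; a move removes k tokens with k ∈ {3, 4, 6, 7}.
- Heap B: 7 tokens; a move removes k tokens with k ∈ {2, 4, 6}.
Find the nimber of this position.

1

Build the Grundy sequence for heap A with g(k) = mex{g(k−s) : s ∈ {3, 4, 6, 7}, s ≤ k}:
g(0) = mex{} = 0
g(1) = mex{} = 0
g(2) = mex{} = 0
g(3) = mex{0} = 1
g(4) = mex{0} = 1
g(5) = mex{0} = 1
g(6) = mex{0,1} = 2
g(7) = mex{0,1} = 2
g(8) = mex{0,1} = 2
So g(8) = 2.
For heap B, compute g(0), g(1), … with moves {2, 4, 6}:
k:     0  1  2  3  4  5  6  7
g(k):  0  0  1  1  2  2  3  3
So g(7) = 3.
By the Sprague-Grundy theorem, the Grundy value of a sum of independent games is the XOR of the component values.
Combined value = 2 ⊕ 3 = 1.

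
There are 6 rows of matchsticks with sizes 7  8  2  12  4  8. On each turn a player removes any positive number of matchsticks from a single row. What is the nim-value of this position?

13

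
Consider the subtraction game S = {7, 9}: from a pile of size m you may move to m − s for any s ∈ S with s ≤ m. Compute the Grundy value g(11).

1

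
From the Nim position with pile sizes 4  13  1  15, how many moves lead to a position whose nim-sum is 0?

3

In binary:
  0100  (4)
  1101  (13)
  0001  (1)
  1111  (15)
  ----
  0111  (7)
The overall nim-sum is X = 7. A pile of size p has a winning move iff p XOR X < p (reduce it to p XOR X).
  4: 4 XOR 7 = 3 < 4 — winning move (to 3).
  13: 13 XOR 7 = 10 < 13 — winning move (to 10).
  1: 1 XOR 7 = 6 ≥ 1 — no move.
  15: 15 XOR 7 = 8 < 15 — winning move (to 8).
That gives 3 winning moves.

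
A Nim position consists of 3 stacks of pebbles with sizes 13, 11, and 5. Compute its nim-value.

Write each in binary and XOR column by column:
  1101  (13)
  1011  (11)
  0101  (5)
  ----
  0011  (3)

3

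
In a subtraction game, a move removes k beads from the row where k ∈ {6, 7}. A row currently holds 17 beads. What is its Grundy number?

0

Build the Grundy sequence with g(k) = mex{g(k−s) : s ∈ {6, 7}, s ≤ k}:
k:     0  1  2  3  4  5  6  7  8  9 10 11 12 13 14 15 16 17
g(k):  0  0  0  0  0  0  1  1  1  1  1  1  2  0  0  0  0  0
So g(17) = 0.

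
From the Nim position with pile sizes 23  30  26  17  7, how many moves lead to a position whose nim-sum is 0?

3

Compute the nim-sum pairwise:
23 ⊕ 30 = 9
9 ⊕ 26 = 19
19 ⊕ 17 = 2
2 ⊕ 7 = 5
The overall nim-sum is X = 5. A pile of size p has a winning move iff p XOR X < p (reduce it to p XOR X).
  23: 23 XOR 5 = 18 < 23 — winning move (to 18).
  30: 30 XOR 5 = 27 < 30 — winning move (to 27).
  26: 26 XOR 5 = 31 ≥ 26 — no move.
  17: 17 XOR 5 = 20 ≥ 17 — no move.
  7: 7 XOR 5 = 2 < 7 — winning move (to 2).
That gives 3 winning moves.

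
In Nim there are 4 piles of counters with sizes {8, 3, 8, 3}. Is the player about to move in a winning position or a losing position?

Losing position

Compute the nim-sum pairwise:
8 ⊕ 3 = 11
11 ⊕ 8 = 3
3 ⊕ 3 = 0
The nim-sum is 0, so this is a P-position: the player to move is in a losing position under optimal play.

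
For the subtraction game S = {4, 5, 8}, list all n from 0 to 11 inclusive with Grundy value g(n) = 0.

0, 1, 2, 3

Compute g(0), g(1), … for moves {4, 5, 8}:
k:     0  1  2  3  4  5  6  7  8  9 10 11
g(k):  0  0  0  0  1  1  1  1  2  2  2  2
The P-positions (g = 0) in 0..11 are 0, 1, 2, 3.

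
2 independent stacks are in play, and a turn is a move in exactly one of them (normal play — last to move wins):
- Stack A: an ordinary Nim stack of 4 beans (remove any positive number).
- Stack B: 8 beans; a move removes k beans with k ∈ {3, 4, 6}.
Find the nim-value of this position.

6

Stack A is a plain Nim stack of size 4, so its Grundy value is 4.
Build the Grundy sequence for stack B with g(k) = mex{g(k−s) : s ∈ {3, 4, 6}, s ≤ k}:
k:     0  1  2  3  4  5  6  7  8
g(k):  0  0  0  1  1  1  2  2  2
So g(8) = 2.
The value of a disjunctive sum is the nim-sum of the parts.
Combined value = 4 XOR 2 = 6.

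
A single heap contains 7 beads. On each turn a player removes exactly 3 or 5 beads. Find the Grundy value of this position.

Grundy values for subtraction set {3, 5}:
g(0) = mex{} = 0
g(1) = mex{} = 0
g(2) = mex{} = 0
g(3) = mex{0} = 1
g(4) = mex{0} = 1
g(5) = mex{0} = 1
g(6) = mex{0,1} = 2
g(7) = mex{0,1} = 2
So g(7) = 2.

2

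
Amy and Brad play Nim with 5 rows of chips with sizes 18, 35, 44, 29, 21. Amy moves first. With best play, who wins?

Amy wins

Compute the nim-sum pairwise:
18 ^ 35 = 49
49 ^ 44 = 29
29 ^ 29 = 0
0 ^ 21 = 21
The nim-sum is 21 ≠ 0, so this is an N-position: the player to move can win; Amy has a winning move.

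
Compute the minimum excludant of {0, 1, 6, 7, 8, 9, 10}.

2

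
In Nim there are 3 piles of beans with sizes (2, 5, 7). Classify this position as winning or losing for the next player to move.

Losing position

Compute the nim-sum pairwise:
2 ^ 5 = 7
7 ^ 7 = 0
The nim-sum is 0, so this is a P-position: the player to move is in a losing position under optimal play.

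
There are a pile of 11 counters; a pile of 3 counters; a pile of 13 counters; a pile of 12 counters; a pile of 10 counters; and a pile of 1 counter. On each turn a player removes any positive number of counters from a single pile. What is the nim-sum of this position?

Write each in binary and XOR column by column:
  1011  (11)
  0011  (3)
  1101  (13)
  1100  (12)
  1010  (10)
  0001  (1)
  ----
  0010  (2)

2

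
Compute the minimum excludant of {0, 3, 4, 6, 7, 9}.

0 is in the set but 1 is not, so the mex is 1.

1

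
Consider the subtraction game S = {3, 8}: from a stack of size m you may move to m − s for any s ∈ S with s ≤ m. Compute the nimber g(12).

0

Compute g(0), g(1), … for moves {3, 8}:
g(0) = mex{} = 0
g(1) = mex{} = 0
g(2) = mex{} = 0
g(3) = mex{0} = 1
g(4) = mex{0} = 1
g(5) = mex{0} = 1
g(6) = mex{1} = 0
g(7) = mex{1} = 0
g(8) = mex{0,1} = 2
g(9) = mex{0} = 1
g(10) = mex{0} = 1
g(11) = mex{1,2} = 0
g(12) = mex{1} = 0
So g(12) = 0.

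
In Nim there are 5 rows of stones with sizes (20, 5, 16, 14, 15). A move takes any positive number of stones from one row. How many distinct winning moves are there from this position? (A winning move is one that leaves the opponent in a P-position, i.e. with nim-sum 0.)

Compute the nim-sum pairwise:
20 ⊕ 5 = 17
17 ⊕ 16 = 1
1 ⊕ 14 = 15
15 ⊕ 15 = 0
The nim-sum is already 0, so every move leaves a nonzero nim-sum — there are no winning moves.

0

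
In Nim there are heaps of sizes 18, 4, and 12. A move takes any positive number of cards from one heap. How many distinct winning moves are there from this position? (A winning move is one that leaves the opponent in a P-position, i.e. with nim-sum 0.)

Nim-sum: 18 ^ 4 ^ 12 = 26.
The overall nim-sum is X = 26. A heap of size p has a winning move iff p XOR X < p (reduce it to p XOR X).
  18: 18 XOR 26 = 8 < 18 — winning move (to 8).
  4: 4 XOR 26 = 30 ≥ 4 — no move.
  12: 12 XOR 26 = 22 ≥ 12 — no move.
That gives 1 winning move.

1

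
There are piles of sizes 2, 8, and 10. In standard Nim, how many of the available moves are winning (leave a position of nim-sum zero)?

Nim-sum: 2 ⊕ 8 ⊕ 10 = 0.
The nim-sum is already 0, so every move leaves a nonzero nim-sum — there are no winning moves.

0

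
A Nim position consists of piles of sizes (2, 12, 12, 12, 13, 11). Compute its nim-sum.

8

Compute the nim-sum pairwise:
2 ^ 12 = 14
14 ^ 12 = 2
2 ^ 12 = 14
14 ^ 13 = 3
3 ^ 11 = 8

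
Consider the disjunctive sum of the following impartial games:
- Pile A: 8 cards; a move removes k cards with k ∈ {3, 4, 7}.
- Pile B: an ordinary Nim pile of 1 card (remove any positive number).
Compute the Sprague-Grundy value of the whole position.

3

For pile A, compute g(0), g(1), … with moves {3, 4, 7}:
k:     0  1  2  3  4  5  6  7  8
g(k):  0  0  0  1  1  1  2  2  2
So g(8) = 2.
Pile B is a plain Nim pile of size 1, so its Grundy value is 1.
The value of a disjunctive sum is the nim-sum of the parts.
Combined value = 2 ⊕ 1 = 3.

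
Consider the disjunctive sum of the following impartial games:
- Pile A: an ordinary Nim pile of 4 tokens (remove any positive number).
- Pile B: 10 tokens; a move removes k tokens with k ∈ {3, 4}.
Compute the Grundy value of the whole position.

5

Pile A is a plain Nim pile of size 4, so its Grundy value is 4.
For pile B, compute g(0), g(1), … with moves {3, 4}:
g(0) = mex{} = 0
g(1) = mex{} = 0
g(2) = mex{} = 0
g(3) = mex{0} = 1
g(4) = mex{0} = 1
g(5) = mex{0} = 1
g(6) = mex{0,1} = 2
g(7) = mex{1} = 0
g(8) = mex{1} = 0
g(9) = mex{1,2} = 0
g(10) = mex{0,2} = 1
So g(10) = 1.
By the Sprague-Grundy theorem, the Grundy value of a sum of independent games is the XOR of the component values.
Combined value = 4 XOR 1 = 5.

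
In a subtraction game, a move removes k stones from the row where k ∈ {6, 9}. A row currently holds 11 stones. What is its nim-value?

1

Grundy values for subtraction set {6, 9}:
g(0) = mex{} = 0
g(1) = mex{} = 0
g(2) = mex{} = 0
g(3) = mex{} = 0
g(4) = mex{} = 0
g(5) = mex{} = 0
g(6) = mex{0} = 1
g(7) = mex{0} = 1
g(8) = mex{0} = 1
g(9) = mex{0} = 1
g(10) = mex{0} = 1
g(11) = mex{0} = 1
So g(11) = 1.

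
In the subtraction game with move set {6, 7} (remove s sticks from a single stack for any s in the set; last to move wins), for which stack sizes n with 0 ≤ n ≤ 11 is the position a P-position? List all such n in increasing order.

0, 1, 2, 3, 4, 5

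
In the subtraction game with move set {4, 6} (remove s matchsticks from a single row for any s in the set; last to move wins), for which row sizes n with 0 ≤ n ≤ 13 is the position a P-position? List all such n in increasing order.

Grundy values for subtraction set {4, 6}:
g(0) = mex{} = 0
g(1) = mex{} = 0
g(2) = mex{} = 0
g(3) = mex{} = 0
g(4) = mex{0} = 1
g(5) = mex{0} = 1
g(6) = mex{0} = 1
g(7) = mex{0} = 1
g(8) = mex{0,1} = 2
g(9) = mex{0,1} = 2
g(10) = mex{1} = 0
g(11) = mex{1} = 0
g(12) = mex{1,2} = 0
g(13) = mex{1,2} = 0
The P-positions (g = 0) in 0..13 are 0, 1, 2, 3, 10, 11, 12, 13.

0, 1, 2, 3, 10, 11, 12, 13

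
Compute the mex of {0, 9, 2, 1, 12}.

The values 0, 1, 2 are all present; 3 is the first non-negative integer missing from the set.

3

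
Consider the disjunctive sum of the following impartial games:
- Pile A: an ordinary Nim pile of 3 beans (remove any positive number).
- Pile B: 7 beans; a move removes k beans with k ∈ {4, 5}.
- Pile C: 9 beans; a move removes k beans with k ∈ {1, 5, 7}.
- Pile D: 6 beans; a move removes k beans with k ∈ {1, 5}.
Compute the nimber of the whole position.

3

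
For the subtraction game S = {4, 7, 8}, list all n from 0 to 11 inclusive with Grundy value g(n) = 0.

0, 1, 2, 3

Grundy values for subtraction set {4, 7, 8}:
k:     0  1  2  3  4  5  6  7  8  9 10 11
g(k):  0  0  0  0  1  1  1  1  2  2  2  2
The P-positions (g = 0) in 0..11 are 0, 1, 2, 3.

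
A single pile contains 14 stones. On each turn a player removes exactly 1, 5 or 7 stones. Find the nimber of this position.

0

Grundy values for subtraction set {1, 5, 7}:
k:     0  1  2  3  4  5  6  7  8  9 10 11 12 13 14
g(k):  0  1  0  1  0  1  0  1  0  1  0  1  0  1  0
So g(14) = 0.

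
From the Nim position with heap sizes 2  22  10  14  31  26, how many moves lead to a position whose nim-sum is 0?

3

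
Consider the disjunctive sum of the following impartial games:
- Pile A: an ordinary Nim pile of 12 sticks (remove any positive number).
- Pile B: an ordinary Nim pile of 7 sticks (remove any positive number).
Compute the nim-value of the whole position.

11

Pile A is a plain Nim pile of size 12, so its Grundy value is 12.
Pile B is a plain Nim pile of size 7, so its Grundy value is 7.
By the Sprague-Grundy theorem, the Grundy value of a sum of independent games is the XOR of the component values.
Combined value = 12 XOR 7 = 11.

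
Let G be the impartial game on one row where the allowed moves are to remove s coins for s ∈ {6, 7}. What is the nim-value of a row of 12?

Compute g(0), g(1), … for moves {6, 7}:
g(0) = mex{} = 0
g(1) = mex{} = 0
g(2) = mex{} = 0
g(3) = mex{} = 0
g(4) = mex{} = 0
g(5) = mex{} = 0
g(6) = mex{0} = 1
g(7) = mex{0} = 1
g(8) = mex{0} = 1
g(9) = mex{0} = 1
g(10) = mex{0} = 1
g(11) = mex{0} = 1
g(12) = mex{0,1} = 2
So g(12) = 2.

2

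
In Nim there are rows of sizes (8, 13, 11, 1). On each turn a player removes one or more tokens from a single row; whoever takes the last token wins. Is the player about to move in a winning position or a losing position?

Winning position

Compute the nim-sum pairwise:
8 XOR 13 = 5
5 XOR 11 = 14
14 XOR 1 = 15
The nim-sum is 15 ≠ 0, so this is an N-position: the player to move can win.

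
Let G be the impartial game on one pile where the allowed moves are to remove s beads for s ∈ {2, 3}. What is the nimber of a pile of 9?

2

Build the Grundy sequence with g(k) = mex{g(k−s) : s ∈ {2, 3}, s ≤ k}:
g(0) = mex{} = 0
g(1) = mex{} = 0
g(2) = mex{0} = 1
g(3) = mex{0} = 1
g(4) = mex{0,1} = 2
g(5) = mex{1} = 0
g(6) = mex{1,2} = 0
g(7) = mex{0,2} = 1
g(8) = mex{0} = 1
g(9) = mex{0,1} = 2
So g(9) = 2.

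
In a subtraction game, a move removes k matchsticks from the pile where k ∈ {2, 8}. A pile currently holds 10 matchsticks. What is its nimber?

0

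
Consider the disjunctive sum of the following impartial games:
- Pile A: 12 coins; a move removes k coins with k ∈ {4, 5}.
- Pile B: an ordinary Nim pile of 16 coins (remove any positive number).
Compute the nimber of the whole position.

For pile A, compute g(0), g(1), … with moves {4, 5}:
k:     0  1  2  3  4  5  6  7  8  9 10 11 12
g(k):  0  0  0  0  1  1  1  1  2  0  0  0  0
So g(12) = 0.
Pile B is a plain Nim pile of size 16, so its Grundy value is 16.
By the Sprague-Grundy theorem, the Grundy value of a sum of independent games is the XOR of the component values.
Combined value = 0 ⊕ 16 = 16.

16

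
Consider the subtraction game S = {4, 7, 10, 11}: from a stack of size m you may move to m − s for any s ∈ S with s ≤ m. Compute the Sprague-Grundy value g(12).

Build the Grundy sequence with g(k) = mex{g(k−s) : s ∈ {4, 7, 10, 11}, s ≤ k}:
g(0) = mex{} = 0
g(1) = mex{} = 0
g(2) = mex{} = 0
g(3) = mex{} = 0
g(4) = mex{0} = 1
g(5) = mex{0} = 1
g(6) = mex{0} = 1
g(7) = mex{0} = 1
g(8) = mex{0,1} = 2
g(9) = mex{0,1} = 2
g(10) = mex{0,1} = 2
g(11) = mex{0,1} = 2
g(12) = mex{0,1,2} = 3
So g(12) = 3.

3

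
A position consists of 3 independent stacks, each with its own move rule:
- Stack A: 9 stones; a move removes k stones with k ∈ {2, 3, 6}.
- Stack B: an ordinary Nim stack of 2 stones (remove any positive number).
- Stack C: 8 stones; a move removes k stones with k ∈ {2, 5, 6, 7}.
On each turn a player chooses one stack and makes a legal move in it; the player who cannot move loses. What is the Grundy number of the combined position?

For stack A, compute g(0), g(1), … with moves {2, 3, 6}:
k:     0  1  2  3  4  5  6  7  8  9
g(k):  0  0  1  1  2  0  3  1  2  0
So g(9) = 0.
Stack B is a plain Nim stack of size 2, so its Grundy value is 2.
Grundy values for stack C (subtraction set {2, 5, 6, 7}):
k:     0  1  2  3  4  5  6  7  8
g(k):  0  0  1  1  0  2  1  3  2
So g(8) = 2.
By the Sprague-Grundy theorem, the Grundy value of a sum of independent games is the XOR of the component values.
Combined value = 0 XOR 2 XOR 2 = 0.

0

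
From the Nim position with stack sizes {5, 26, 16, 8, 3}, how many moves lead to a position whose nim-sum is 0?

1

Nim-sum: 5 ⊕ 26 ⊕ 16 ⊕ 8 ⊕ 3 = 4.
The overall nim-sum is X = 4. A stack of size p has a winning move iff p XOR X < p (reduce it to p XOR X).
  5: 5 XOR 4 = 1 < 5 — winning move (to 1).
  26: 26 XOR 4 = 30 ≥ 26 — no move.
  16: 16 XOR 4 = 20 ≥ 16 — no move.
  8: 8 XOR 4 = 12 ≥ 8 — no move.
  3: 3 XOR 4 = 7 ≥ 3 — no move.
That gives 1 winning move.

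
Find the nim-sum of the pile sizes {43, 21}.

62

Nim-sum: 43 ^ 21 = 62.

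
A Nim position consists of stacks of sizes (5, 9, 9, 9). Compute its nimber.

12

Compute the nim-sum pairwise:
5 ^ 9 = 12
12 ^ 9 = 5
5 ^ 9 = 12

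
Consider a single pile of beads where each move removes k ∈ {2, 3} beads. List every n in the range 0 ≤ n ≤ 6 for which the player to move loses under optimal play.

0, 1, 5, 6

Grundy values for subtraction set {2, 3}:
g(0) = mex{} = 0
g(1) = mex{} = 0
g(2) = mex{0} = 1
g(3) = mex{0} = 1
g(4) = mex{0,1} = 2
g(5) = mex{1} = 0
g(6) = mex{1,2} = 0
The P-positions (g = 0) in 0..6 are 0, 1, 5, 6.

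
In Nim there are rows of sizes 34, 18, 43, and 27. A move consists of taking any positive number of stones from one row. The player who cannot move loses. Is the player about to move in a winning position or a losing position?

Bitwise XOR of the heap sizes:
  100010  (34)
  010010  (18)
  101011  (43)
  011011  (27)
  ------
  000000  (0)
The nim-sum is 0, so this is a P-position: the player to move is in a losing position under optimal play.

Losing position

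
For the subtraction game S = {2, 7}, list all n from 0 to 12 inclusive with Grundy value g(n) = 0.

Build the Grundy sequence with g(k) = mex{g(k−s) : s ∈ {2, 7}, s ≤ k}:
g(0) = mex{} = 0
g(1) = mex{} = 0
g(2) = mex{0} = 1
g(3) = mex{0} = 1
g(4) = mex{1} = 0
g(5) = mex{1} = 0
g(6) = mex{0} = 1
g(7) = mex{0} = 1
g(8) = mex{0,1} = 2
g(9) = mex{1} = 0
g(10) = mex{1,2} = 0
g(11) = mex{0} = 1
g(12) = mex{0} = 1
The P-positions (g = 0) in 0..12 are 0, 1, 4, 5, 9, 10.

0, 1, 4, 5, 9, 10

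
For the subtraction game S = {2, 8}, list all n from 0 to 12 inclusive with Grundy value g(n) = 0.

0, 1, 4, 5, 10, 11

Compute g(0), g(1), … for moves {2, 8}:
g(0) = mex{} = 0
g(1) = mex{} = 0
g(2) = mex{0} = 1
g(3) = mex{0} = 1
g(4) = mex{1} = 0
g(5) = mex{1} = 0
g(6) = mex{0} = 1
g(7) = mex{0} = 1
g(8) = mex{0,1} = 2
g(9) = mex{0,1} = 2
g(10) = mex{1,2} = 0
g(11) = mex{1,2} = 0
g(12) = mex{0} = 1
The P-positions (g = 0) in 0..12 are 0, 1, 4, 5, 10, 11.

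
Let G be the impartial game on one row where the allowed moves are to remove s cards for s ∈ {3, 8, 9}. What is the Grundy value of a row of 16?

1

Build the Grundy sequence with g(k) = mex{g(k−s) : s ∈ {3, 8, 9}, s ≤ k}:
k:     0  1  2  3  4  5  6  7  8  9 10 11 12 13 14 15 16
g(k):  0  0  0  1  1  1  0  0  2  1  1  3  0  0  2  1  1
So g(16) = 1.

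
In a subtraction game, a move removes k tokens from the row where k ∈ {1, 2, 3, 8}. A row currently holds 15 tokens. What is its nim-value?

2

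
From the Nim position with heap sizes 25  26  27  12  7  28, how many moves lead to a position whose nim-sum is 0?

Nim-sum: 25 ⊕ 26 ⊕ 27 ⊕ 12 ⊕ 7 ⊕ 28 = 15.
The overall nim-sum is X = 15. A heap of size p has a winning move iff p XOR X < p (reduce it to p XOR X).
  25: 25 XOR 15 = 22 < 25 — winning move (to 22).
  26: 26 XOR 15 = 21 < 26 — winning move (to 21).
  27: 27 XOR 15 = 20 < 27 — winning move (to 20).
  12: 12 XOR 15 = 3 < 12 — winning move (to 3).
  7: 7 XOR 15 = 8 ≥ 7 — no move.
  28: 28 XOR 15 = 19 < 28 — winning move (to 19).
That gives 5 winning moves.

5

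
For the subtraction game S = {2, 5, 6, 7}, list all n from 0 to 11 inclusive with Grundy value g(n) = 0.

Compute g(0), g(1), … for moves {2, 5, 6, 7}:
g(0) = mex{} = 0
g(1) = mex{} = 0
g(2) = mex{0} = 1
g(3) = mex{0} = 1
g(4) = mex{1} = 0
g(5) = mex{0,1} = 2
g(6) = mex{0} = 1
g(7) = mex{0,1,2} = 3
g(8) = mex{0,1} = 2
g(9) = mex{0,1,3} = 2
g(10) = mex{0,1,2} = 3
g(11) = mex{0,1,2} = 3
The P-positions (g = 0) in 0..11 are 0, 1, 4.

0, 1, 4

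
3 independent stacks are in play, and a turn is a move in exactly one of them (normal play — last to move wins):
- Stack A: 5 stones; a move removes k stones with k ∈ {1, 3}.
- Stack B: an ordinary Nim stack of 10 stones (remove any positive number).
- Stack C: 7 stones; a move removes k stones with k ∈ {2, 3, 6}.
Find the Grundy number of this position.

10

Build the Grundy sequence for stack A with g(k) = mex{g(k−s) : s ∈ {1, 3}, s ≤ k}:
g(0) = mex{} = 0
g(1) = mex{0} = 1
g(2) = mex{1} = 0
g(3) = mex{0} = 1
g(4) = mex{1} = 0
g(5) = mex{0} = 1
So g(5) = 1.
Stack B is a plain Nim stack of size 10, so its Grundy value is 10.
For stack C, compute g(0), g(1), … with moves {2, 3, 6}:
k:     0  1  2  3  4  5  6  7
g(k):  0  0  1  1  2  0  3  1
So g(7) = 1.
By the Sprague-Grundy theorem, the Grundy value of a sum of independent games is the XOR of the component values.
Combined value = 1 ⊕ 10 ⊕ 1 = 10.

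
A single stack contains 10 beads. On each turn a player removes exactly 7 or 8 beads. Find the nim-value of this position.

Compute g(0), g(1), … for moves {7, 8}:
k:     0  1  2  3  4  5  6  7  8  9 10
g(k):  0  0  0  0  0  0  0  1  1  1  1
So g(10) = 1.

1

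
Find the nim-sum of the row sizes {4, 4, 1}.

1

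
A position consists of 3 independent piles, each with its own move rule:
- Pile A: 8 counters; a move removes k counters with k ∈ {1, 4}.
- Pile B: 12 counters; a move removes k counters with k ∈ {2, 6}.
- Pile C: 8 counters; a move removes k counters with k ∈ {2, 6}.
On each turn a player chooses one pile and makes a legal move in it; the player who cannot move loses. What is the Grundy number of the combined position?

1

For pile A, compute g(0), g(1), … with moves {1, 4}:
k:     0  1  2  3  4  5  6  7  8
g(k):  0  1  0  1  2  0  1  0  1
So g(8) = 1.
For pile B, compute g(0), g(1), … with moves {2, 6}:
k:     0  1  2  3  4  5  6  7  8  9 10 11 12
g(k):  0  0  1  1  0  0  1  1  0  0  1  1  0
So g(12) = 0.
Build the Grundy sequence for pile C with g(k) = mex{g(k−s) : s ∈ {2, 6}, s ≤ k}:
k:     0  1  2  3  4  5  6  7  8
g(k):  0  0  1  1  0  0  1  1  0
So g(8) = 0.
The value of a disjunctive sum is the nim-sum of the parts.
Combined value = 1 XOR 0 XOR 0 = 1.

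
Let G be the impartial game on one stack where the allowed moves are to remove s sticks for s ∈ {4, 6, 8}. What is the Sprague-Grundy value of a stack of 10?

2

Grundy values for subtraction set {4, 6, 8}:
k:     0  1  2  3  4  5  6  7  8  9 10
g(k):  0  0  0  0  1  1  1  1  2  2  2
So g(10) = 2.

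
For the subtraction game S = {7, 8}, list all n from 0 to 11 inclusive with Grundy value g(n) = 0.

0, 1, 2, 3, 4, 5, 6

Grundy values for subtraction set {7, 8}:
g(0) = mex{} = 0
g(1) = mex{} = 0
g(2) = mex{} = 0
g(3) = mex{} = 0
g(4) = mex{} = 0
g(5) = mex{} = 0
g(6) = mex{} = 0
g(7) = mex{0} = 1
g(8) = mex{0} = 1
g(9) = mex{0} = 1
g(10) = mex{0} = 1
g(11) = mex{0} = 1
The P-positions (g = 0) in 0..11 are 0, 1, 2, 3, 4, 5, 6.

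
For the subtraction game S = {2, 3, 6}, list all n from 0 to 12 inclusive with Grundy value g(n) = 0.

0, 1, 5, 9, 10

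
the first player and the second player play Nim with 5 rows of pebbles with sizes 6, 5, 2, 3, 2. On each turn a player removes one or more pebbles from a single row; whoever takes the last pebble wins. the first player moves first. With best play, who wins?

Compute the nim-sum pairwise:
6 ⊕ 5 = 3
3 ⊕ 2 = 1
1 ⊕ 3 = 2
2 ⊕ 2 = 0
The nim-sum is 0, so this is a P-position: the player to move is in a losing position under optimal play; the first player is about to move from it and so loses — the second player wins.

the second player wins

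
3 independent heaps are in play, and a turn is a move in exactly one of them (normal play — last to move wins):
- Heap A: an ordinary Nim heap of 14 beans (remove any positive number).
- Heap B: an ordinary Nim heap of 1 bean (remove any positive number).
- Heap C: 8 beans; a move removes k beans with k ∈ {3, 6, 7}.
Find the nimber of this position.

13

Heap A is a plain Nim heap of size 14, so its Grundy value is 14.
Heap B is a plain Nim heap of size 1, so its Grundy value is 1.
Grundy values for heap C (subtraction set {3, 6, 7}):
g(0) = mex{} = 0
g(1) = mex{} = 0
g(2) = mex{} = 0
g(3) = mex{0} = 1
g(4) = mex{0} = 1
g(5) = mex{0} = 1
g(6) = mex{0,1} = 2
g(7) = mex{0,1} = 2
g(8) = mex{0,1} = 2
So g(8) = 2.
By the Sprague-Grundy theorem, the Grundy value of a sum of independent games is the XOR of the component values.
Combined value = 14 ⊕ 1 ⊕ 2 = 13.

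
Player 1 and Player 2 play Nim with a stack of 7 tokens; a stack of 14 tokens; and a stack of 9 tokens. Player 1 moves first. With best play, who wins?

Nim-sum: 7 XOR 14 XOR 9 = 0.
The nim-sum is 0, so this is a P-position: the player to move is in a losing position under optimal play; Player 1 is about to move from it and so loses — Player 2 wins.

Player 2 wins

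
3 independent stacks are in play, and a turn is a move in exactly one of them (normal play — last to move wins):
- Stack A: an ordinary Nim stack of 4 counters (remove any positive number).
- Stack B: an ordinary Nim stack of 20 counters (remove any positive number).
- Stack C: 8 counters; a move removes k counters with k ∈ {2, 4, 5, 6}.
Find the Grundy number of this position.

Stack A is a plain Nim stack of size 4, so its Grundy value is 4.
Stack B is a plain Nim stack of size 20, so its Grundy value is 20.
For stack C, compute g(0), g(1), … with moves {2, 4, 5, 6}:
k:     0  1  2  3  4  5  6  7  8
g(k):  0  0  1  1  2  2  3  3  0
So g(8) = 0.
By the Sprague-Grundy theorem, the Grundy value of a sum of independent games is the XOR of the component values.
Combined value = 4 XOR 20 XOR 0 = 16.

16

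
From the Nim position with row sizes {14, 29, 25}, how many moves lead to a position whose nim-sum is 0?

3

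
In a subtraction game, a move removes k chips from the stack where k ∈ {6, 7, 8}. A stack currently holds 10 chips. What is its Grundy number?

1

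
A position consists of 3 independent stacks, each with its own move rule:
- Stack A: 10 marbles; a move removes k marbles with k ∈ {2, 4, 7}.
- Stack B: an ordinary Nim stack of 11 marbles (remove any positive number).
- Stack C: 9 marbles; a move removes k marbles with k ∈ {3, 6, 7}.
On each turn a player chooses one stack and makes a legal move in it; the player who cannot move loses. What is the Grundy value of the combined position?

10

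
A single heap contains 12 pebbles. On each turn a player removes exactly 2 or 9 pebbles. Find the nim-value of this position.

Grundy values for subtraction set {2, 9}:
g(0) = mex{} = 0
g(1) = mex{} = 0
g(2) = mex{0} = 1
g(3) = mex{0} = 1
g(4) = mex{1} = 0
g(5) = mex{1} = 0
g(6) = mex{0} = 1
g(7) = mex{0} = 1
g(8) = mex{1} = 0
g(9) = mex{0,1} = 2
g(10) = mex{0} = 1
g(11) = mex{1,2} = 0
g(12) = mex{1} = 0
So g(12) = 0.

0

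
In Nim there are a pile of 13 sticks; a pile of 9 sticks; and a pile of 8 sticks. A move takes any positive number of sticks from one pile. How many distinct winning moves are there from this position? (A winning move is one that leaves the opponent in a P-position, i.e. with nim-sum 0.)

Write each in binary and XOR column by column:
  1101  (13)
  1001  (9)
  1000  (8)
  ----
  1100  (12)
The overall nim-sum is X = 12. A pile of size p has a winning move iff p XOR X < p (reduce it to p XOR X).
  13: 13 XOR 12 = 1 < 13 — winning move (to 1).
  9: 9 XOR 12 = 5 < 9 — winning move (to 5).
  8: 8 XOR 12 = 4 < 8 — winning move (to 4).
That gives 3 winning moves.

3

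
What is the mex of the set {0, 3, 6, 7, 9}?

0 is in the set but 1 is not, so the mex is 1.

1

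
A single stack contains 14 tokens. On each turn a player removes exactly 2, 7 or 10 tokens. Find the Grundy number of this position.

3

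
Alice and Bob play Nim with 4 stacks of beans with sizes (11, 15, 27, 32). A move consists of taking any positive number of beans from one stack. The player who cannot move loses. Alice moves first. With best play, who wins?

Compute the nim-sum pairwise:
11 ^ 15 = 4
4 ^ 27 = 31
31 ^ 32 = 63
The nim-sum is 63 ≠ 0, so this is an N-position: the player to move can win; Alice has a winning move.

Alice wins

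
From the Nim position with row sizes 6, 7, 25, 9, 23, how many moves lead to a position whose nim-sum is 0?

3

Compute the nim-sum pairwise:
6 XOR 7 = 1
1 XOR 25 = 24
24 XOR 9 = 17
17 XOR 23 = 6
The overall nim-sum is X = 6. A row of size p has a winning move iff p XOR X < p (reduce it to p XOR X).
  6: 6 XOR 6 = 0 < 6 — winning move (to 0).
  7: 7 XOR 6 = 1 < 7 — winning move (to 1).
  25: 25 XOR 6 = 31 ≥ 25 — no move.
  9: 9 XOR 6 = 15 ≥ 9 — no move.
  23: 23 XOR 6 = 17 < 23 — winning move (to 17).
That gives 3 winning moves.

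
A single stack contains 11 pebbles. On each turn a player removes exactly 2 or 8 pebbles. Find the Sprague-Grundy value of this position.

Compute g(0), g(1), … for moves {2, 8}:
k:     0  1  2  3  4  5  6  7  8  9 10 11
g(k):  0  0  1  1  0  0  1  1  2  2  0  0
So g(11) = 0.

0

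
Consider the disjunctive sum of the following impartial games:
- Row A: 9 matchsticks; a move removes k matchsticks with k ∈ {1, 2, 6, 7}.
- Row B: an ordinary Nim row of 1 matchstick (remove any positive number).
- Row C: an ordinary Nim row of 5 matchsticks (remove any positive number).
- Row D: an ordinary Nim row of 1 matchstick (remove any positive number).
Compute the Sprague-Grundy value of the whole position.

Build the Grundy sequence for row A with g(k) = mex{g(k−s) : s ∈ {1, 2, 6, 7}, s ≤ k}:
g(0) = mex{} = 0
g(1) = mex{0} = 1
g(2) = mex{0,1} = 2
g(3) = mex{1,2} = 0
g(4) = mex{0,2} = 1
g(5) = mex{0,1} = 2
g(6) = mex{0,1,2} = 3
g(7) = mex{0,1,2,3} = 4
g(8) = mex{1,2,3,4} = 0
g(9) = mex{0,2,4} = 1
So g(9) = 1.
Row B is a plain Nim row of size 1, so its Grundy value is 1.
Row C is a plain Nim row of size 5, so its Grundy value is 5.
Row D is a plain Nim row of size 1, so its Grundy value is 1.
By the Sprague-Grundy theorem, the Grundy value of a sum of independent games is the XOR of the component values.
Combined value = 1 ⊕ 1 ⊕ 5 ⊕ 1 = 4.

4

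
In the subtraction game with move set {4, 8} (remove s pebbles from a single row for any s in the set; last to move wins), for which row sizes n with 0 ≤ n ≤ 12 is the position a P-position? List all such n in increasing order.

0, 1, 2, 3, 12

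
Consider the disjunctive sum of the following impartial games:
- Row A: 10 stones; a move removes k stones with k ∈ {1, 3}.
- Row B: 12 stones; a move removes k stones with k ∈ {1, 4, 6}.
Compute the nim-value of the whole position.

0

Build the Grundy sequence for row A with g(k) = mex{g(k−s) : s ∈ {1, 3}, s ≤ k}:
k:     0  1  2  3  4  5  6  7  8  9 10
g(k):  0  1  0  1  0  1  0  1  0  1  0
So g(10) = 0.
For row B, compute g(0), g(1), … with moves {1, 4, 6}:
k:     0  1  2  3  4  5  6  7  8  9 10 11 12
g(k):  0  1  0  1  2  0  1  0  1  2  0  1  0
So g(12) = 0.
The value of a disjunctive sum is the nim-sum of the parts.
Combined value = 0 XOR 0 = 0.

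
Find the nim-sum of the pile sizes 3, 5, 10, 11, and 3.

4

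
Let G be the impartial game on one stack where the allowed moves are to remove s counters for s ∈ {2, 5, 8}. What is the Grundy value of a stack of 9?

Compute g(0), g(1), … for moves {2, 5, 8}:
g(0) = mex{} = 0
g(1) = mex{} = 0
g(2) = mex{0} = 1
g(3) = mex{0} = 1
g(4) = mex{1} = 0
g(5) = mex{0,1} = 2
g(6) = mex{0} = 1
g(7) = mex{1,2} = 0
g(8) = mex{0,1} = 2
g(9) = mex{0} = 1
So g(9) = 1.

1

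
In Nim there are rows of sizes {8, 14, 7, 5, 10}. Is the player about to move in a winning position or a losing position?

Winning position

Nim-sum: 8 ^ 14 ^ 7 ^ 5 ^ 10 = 14.
The nim-sum is 14 ≠ 0, so this is an N-position: the player to move can win.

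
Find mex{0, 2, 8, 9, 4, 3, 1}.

5

The values 0, 1, 2, 3, 4 are all present; 5 is the first non-negative integer missing from the set.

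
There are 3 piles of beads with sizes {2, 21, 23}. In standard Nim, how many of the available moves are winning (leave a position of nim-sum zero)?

0

Compute the nim-sum pairwise:
2 ⊕ 21 = 23
23 ⊕ 23 = 0
The nim-sum is already 0, so every move leaves a nonzero nim-sum — there are no winning moves.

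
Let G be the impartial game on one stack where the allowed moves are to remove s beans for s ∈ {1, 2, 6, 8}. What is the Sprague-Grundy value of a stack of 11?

Grundy values for subtraction set {1, 2, 6, 8}:
g(0) = mex{} = 0
g(1) = mex{0} = 1
g(2) = mex{0,1} = 2
g(3) = mex{1,2} = 0
g(4) = mex{0,2} = 1
g(5) = mex{0,1} = 2
g(6) = mex{0,1,2} = 3
g(7) = mex{1,2,3} = 0
g(8) = mex{0,2,3} = 1
g(9) = mex{0,1} = 2
g(10) = mex{1,2} = 0
g(11) = mex{0,2} = 1
So g(11) = 1.

1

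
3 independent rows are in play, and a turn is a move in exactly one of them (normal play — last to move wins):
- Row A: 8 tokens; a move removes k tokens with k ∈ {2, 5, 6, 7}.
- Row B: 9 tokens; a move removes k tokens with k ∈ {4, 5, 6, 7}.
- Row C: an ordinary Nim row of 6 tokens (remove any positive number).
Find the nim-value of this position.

6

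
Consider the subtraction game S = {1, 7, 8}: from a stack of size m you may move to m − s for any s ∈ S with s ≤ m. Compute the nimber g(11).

Compute g(0), g(1), … for moves {1, 7, 8}:
g(0) = mex{} = 0
g(1) = mex{0} = 1
g(2) = mex{1} = 0
g(3) = mex{0} = 1
g(4) = mex{1} = 0
g(5) = mex{0} = 1
g(6) = mex{1} = 0
g(7) = mex{0} = 1
g(8) = mex{0,1} = 2
g(9) = mex{0,1,2} = 3
g(10) = mex{0,1,3} = 2
g(11) = mex{0,1,2} = 3
So g(11) = 3.

3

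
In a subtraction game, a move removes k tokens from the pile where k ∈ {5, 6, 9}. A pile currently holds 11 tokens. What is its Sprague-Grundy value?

2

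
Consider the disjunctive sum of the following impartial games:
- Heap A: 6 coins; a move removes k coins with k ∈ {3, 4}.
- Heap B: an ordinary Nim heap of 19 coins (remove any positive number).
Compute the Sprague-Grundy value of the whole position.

Build the Grundy sequence for heap A with g(k) = mex{g(k−s) : s ∈ {3, 4}, s ≤ k}:
g(0) = mex{} = 0
g(1) = mex{} = 0
g(2) = mex{} = 0
g(3) = mex{0} = 1
g(4) = mex{0} = 1
g(5) = mex{0} = 1
g(6) = mex{0,1} = 2
So g(6) = 2.
Heap B is a plain Nim heap of size 19, so its Grundy value is 19.
The value of a disjunctive sum is the nim-sum of the parts.
Combined value = 2 XOR 19 = 17.

17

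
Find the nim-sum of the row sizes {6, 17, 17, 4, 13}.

15

In binary:
  00110  (6)
  10001  (17)
  10001  (17)
  00100  (4)
  01101  (13)
  -----
  01111  (15)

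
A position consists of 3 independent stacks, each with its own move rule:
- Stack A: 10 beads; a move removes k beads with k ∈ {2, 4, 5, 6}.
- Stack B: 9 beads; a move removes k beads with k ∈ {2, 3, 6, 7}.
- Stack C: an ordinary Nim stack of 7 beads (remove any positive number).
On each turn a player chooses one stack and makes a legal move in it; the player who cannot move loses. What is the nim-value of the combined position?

6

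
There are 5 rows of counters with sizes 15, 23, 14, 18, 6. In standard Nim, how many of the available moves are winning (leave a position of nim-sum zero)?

5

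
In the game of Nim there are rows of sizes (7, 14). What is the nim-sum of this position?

9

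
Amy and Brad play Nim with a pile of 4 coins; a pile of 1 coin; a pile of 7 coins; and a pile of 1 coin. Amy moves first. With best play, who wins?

Amy wins

Write each in binary and XOR column by column:
  100  (4)
  001  (1)
  111  (7)
  001  (1)
  ---
  011  (3)
The nim-sum is 3 ≠ 0, so this is an N-position: the player to move can win; Amy has a winning move.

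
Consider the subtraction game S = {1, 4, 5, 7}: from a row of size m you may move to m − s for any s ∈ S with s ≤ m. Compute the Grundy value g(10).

Grundy values for subtraction set {1, 4, 5, 7}:
g(0) = mex{} = 0
g(1) = mex{0} = 1
g(2) = mex{1} = 0
g(3) = mex{0} = 1
g(4) = mex{0,1} = 2
g(5) = mex{0,1,2} = 3
g(6) = mex{0,1,3} = 2
g(7) = mex{0,1,2} = 3
g(8) = mex{1,2,3} = 0
g(9) = mex{0,2,3} = 1
g(10) = mex{1,2,3} = 0
So g(10) = 0.

0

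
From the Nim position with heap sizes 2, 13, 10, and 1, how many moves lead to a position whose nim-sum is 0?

1

Compute the nim-sum pairwise:
2 ^ 13 = 15
15 ^ 10 = 5
5 ^ 1 = 4
The overall nim-sum is X = 4. A heap of size p has a winning move iff p XOR X < p (reduce it to p XOR X).
  2: 2 XOR 4 = 6 ≥ 2 — no move.
  13: 13 XOR 4 = 9 < 13 — winning move (to 9).
  10: 10 XOR 4 = 14 ≥ 10 — no move.
  1: 1 XOR 4 = 5 ≥ 1 — no move.
That gives 1 winning move.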